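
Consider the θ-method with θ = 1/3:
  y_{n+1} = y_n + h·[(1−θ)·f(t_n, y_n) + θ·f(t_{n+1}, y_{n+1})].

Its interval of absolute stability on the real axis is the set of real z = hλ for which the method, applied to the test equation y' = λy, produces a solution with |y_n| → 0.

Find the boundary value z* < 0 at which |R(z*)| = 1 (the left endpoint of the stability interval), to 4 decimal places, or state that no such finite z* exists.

z* = -6.0000.

With y'=λy (z=hλ):
  y_{n+1} = y_n + z·[2/3·y_n + 1/3·y_{n+1}] ⇒ (1 − 1/3z)y_{n+1} = (1 + 2/3z)y_n
  so R(z) = (1 + 2/3z)/(1 − 1/3z).

Boundary: |R(x)|=1, x<0.
x=-0.81: |R|=0.3622
R=−1: 1+2/3x = −1+1/3x ⇒ -1/3x=2 ⇒ x=2/(-1/3)=-6.0000
Confirm numerically:
  x=-5.740: |R|=0.97025 <1
  x=-4.496: |R|=0.79936 <1
  x=-3.839: |R|=0.68402 <1
  x=-3.613: |R|=0.63904 <1
  x=-6.599: |R|=1.06240 >1
  x=-6.494: |R|=1.05203 >1
So |R|<1 on (-6.0000, 0).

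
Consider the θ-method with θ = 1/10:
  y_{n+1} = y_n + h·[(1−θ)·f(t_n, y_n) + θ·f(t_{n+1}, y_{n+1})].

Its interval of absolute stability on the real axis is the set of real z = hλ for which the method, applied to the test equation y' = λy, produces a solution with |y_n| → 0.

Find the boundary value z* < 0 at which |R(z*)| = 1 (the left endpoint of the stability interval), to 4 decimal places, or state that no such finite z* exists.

Test eqn y'=λy, z=hλ:
  y_{n+1} = y_n + z·[9/10·y_n + 1/10·y_{n+1}] ⇒ (1 − 1/10z)y_{n+1} = (1 + 9/10z)y_n
  R(z) = (1 + 9/10z)/(1 − 1/10z).

Need |R(x)|<1, x<0.
x=-0.48: |R|=0.5420
R=−1: 1+9/10x = −1+1/10x ⇒ -4/5x=2 ⇒ x=2/(-4/5)=-2.5000
Confirm numerically:
  x=-2.273: |R|=0.85203 <1
  x=-1.533: |R|=0.32923 <1
  x=-1.464: |R|=0.27704 <1
  x=-1.226: |R|=0.09211 <1
  x=-2.984: |R|=1.29821 >1
  x=-2.888: |R|=1.24084 >1
  x=-2.738: |R|=1.14947 >1
So |R|<1 on (-2.5000, 0).

z* = -2.5000.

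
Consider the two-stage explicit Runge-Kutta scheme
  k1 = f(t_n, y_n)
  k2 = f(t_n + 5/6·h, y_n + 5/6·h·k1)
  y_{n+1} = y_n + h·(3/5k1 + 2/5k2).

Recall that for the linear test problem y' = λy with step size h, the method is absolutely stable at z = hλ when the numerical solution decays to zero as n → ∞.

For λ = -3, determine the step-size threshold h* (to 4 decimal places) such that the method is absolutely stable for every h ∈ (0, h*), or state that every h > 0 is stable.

(-3.0000,0); λ=-3 ⇒ h* = (3)/3 = 1.0000.

Test eqn y'=λy, z=hλ:
  k1=λy_n ⇒ h·k1=z·y_n;  k2=λ(1+5/6z)y_n ⇒ h·k2=z(1+5/6z)y_n
  y_{n+1}/y_n = 1 + 3/5z + 2/5z(1+5/6z) = 1 + z + 1/3z²
  R(z) = 1 + z + 1/3z².

Solve |R(x)|<1 on ℝ⁻.
x=-0.57: |R|=0.5383
R=1: x+1/3x²=0 ⇒ x=−3=-3.0000; min R=1−1/(4·1/3)=0.2500>−1
Confirm numerically:
  x=-2.467: |R|=0.56170 <1
  x=-2.180: |R|=0.40413 <1
  x=-1.310: |R|=0.26203 <1
  x=-3.339: |R|=1.37731 >1
  x=-3.154: |R|=1.16191 >1
Stable set (-3.0000, 0).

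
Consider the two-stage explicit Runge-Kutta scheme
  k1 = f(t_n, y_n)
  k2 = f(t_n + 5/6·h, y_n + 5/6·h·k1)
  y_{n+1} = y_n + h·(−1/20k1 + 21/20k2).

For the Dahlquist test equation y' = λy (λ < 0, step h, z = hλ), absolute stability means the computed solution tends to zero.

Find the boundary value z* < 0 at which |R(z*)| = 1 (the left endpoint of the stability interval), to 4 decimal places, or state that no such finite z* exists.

Test eqn y'=λy, z=hλ:
  k1=λy_n ⇒ h·k1=z·y_n;  k2=λ(1+5/6z)y_n ⇒ h·k2=z(1+5/6z)y_n
  y_{n+1}/y_n = 1 − 1/20z + 21/20z(1+5/6z) = 1 + z + 7/8z²
  R(z) = 1 + z + 7/8z².

Need |R(x)|<1, x<0.
x=-1.6: |R|=1.6400
R=1: x+7/8x²=0 ⇒ x=−8/7=-1.1429; min R=1−1/(4·7/8)=0.7143>−1
Confirm numerically:
  x=-1.084: |R|=0.94417 <1
  x=-1.071: |R|=0.93266 <1
  x=-0.875: |R|=0.79492 <1
  x=-0.848: |R|=0.78122 <1
  x=-1.406: |R|=1.32373 >1
  x=-1.183: |R|=1.04155 >1
So |R|<1 on (-1.1429, 0).

z* = -1.1429.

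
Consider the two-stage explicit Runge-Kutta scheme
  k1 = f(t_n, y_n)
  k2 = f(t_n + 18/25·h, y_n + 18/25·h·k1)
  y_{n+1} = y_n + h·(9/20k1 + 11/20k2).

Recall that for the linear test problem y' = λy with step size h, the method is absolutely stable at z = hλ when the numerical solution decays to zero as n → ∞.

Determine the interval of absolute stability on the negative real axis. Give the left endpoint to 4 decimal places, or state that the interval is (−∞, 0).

On y'=λy, z=hλ:
  k1=λy_n ⇒ h·k1=z·y_n;  k2=λ(1+18/25z)y_n ⇒ h·k2=z(1+18/25z)y_n
  y_{n+1}/y_n = 1 + 9/20z + 11/20z(1+18/25z) = 1 + z + 99/250z²
  Hence R(z) = 1 + z + 99/250z².

Boundary: |R(x)|=1, x<0.
x=-0.39: |R|=0.6702
R=1: x+99/250x²=0 ⇒ x=−250/99=-2.5253; min R=1−1/(4·99/250)=0.3687>−1
Confirm numerically:
  x=-2.296: |R|=0.79156 <1
  x=-2.145: |R|=0.67701 <1
  x=-2.018: |R|=0.59464 <1
  x=-2.898: |R|=1.42777 >1
  x=-2.698: |R|=1.18456 >1
  x=-2.567: |R|=1.04244 >1
So |R|<1 on (-2.5253, 0).

(-2.5253, 0).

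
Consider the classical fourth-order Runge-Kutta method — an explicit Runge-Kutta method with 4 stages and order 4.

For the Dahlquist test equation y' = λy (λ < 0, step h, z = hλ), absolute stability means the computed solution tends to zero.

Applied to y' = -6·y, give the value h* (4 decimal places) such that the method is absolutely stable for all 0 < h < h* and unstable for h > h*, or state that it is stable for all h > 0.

Test eqn y'=λy, z=hλ:
  order 4, 4-stage ⇒ R(z)=1+z+z^2/2+z^3/6+z^4/24
  (e.g. R(-1.66)=0.27181, |R|=0.27181)

Need |R(x)|<1, x<0.
x=-1.66: |R|=0.2718
|R(-2.26)|=0.4569 |R(-1.66)|=0.2718 |R(-1.5)|=0.2734
Bisect:
  x_lo=-3.2540 |R|=1.9694  x_hi=-0.1477 |R|=0.8627
  mid=-1.70088 |R|=0.27424 →hi
  mid=-2.47745 |R|=0.62677 →hi
  mid=-2.86574 |R|=1.12823 →lo
  mid=-2.67160 |R|=0.84169 →hi
  mid=-2.76867 |R|=0.97523 →hi
  mid=-2.81721 |R|=1.04919 →lo
  mid=-2.79294 |R|=1.01159 →lo
  mid=-2.78081 |R|=0.99325 →hi
  ...
  [-2.78536,-2.78517] ⇒ x*=-2.7853
So |R|<1 on (-2.7853, 0).

(-2.7853,0); λ=-6 ⇒ h* = 0.4642.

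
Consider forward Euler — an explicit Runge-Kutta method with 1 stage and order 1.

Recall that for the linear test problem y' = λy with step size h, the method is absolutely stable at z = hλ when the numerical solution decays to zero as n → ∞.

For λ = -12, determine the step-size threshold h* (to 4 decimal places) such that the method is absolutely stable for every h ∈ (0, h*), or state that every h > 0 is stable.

(-2.0000,0); λ=-12 ⇒ h* = 0.1667.

Set f=λy, z=hλ:
  order 1, 1-stage ⇒ R(z)=1+z
  (e.g. R(-0.93)=0.07000, |R|=0.07000)

Need |R(x)|<1, x<0.
x=-0.93: |R|=0.0700
|R(-2.27)|=1.2700 |R(-1.13)|=0.1300 |R(-0.94)|=0.0600
Bisect:
  x_lo=-2.7510 |R|=1.7510  x_hi=-0.0765 |R|=0.9235
  mid=-1.41372 |R|=0.41372 →hi
  mid=-2.08234 |R|=1.08234 →lo
  mid=-1.74803 |R|=0.74803 →hi
  mid=-1.91519 |R|=0.91519 →hi
  mid=-1.99877 |R|=0.99877 →hi
  mid=-2.04056 |R|=1.04056 →lo
  mid=-2.01966 |R|=1.01966 →lo
  mid=-2.00921 |R|=1.00921 →lo
  ...
  [-2.00007,-1.99991] ⇒ x*=-2.0000
Interval (-2.0000, 0).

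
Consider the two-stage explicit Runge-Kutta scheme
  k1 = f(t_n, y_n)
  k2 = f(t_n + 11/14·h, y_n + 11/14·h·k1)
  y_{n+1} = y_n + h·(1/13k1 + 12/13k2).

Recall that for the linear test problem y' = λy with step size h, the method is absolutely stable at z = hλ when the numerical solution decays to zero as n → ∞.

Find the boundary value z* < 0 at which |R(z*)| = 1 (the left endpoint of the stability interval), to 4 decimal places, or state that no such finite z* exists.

On y'=λy, z=hλ:
  k1=λy_n ⇒ h·k1=z·y_n;  k2=λ(1+11/14z)y_n ⇒ h·k2=z(1+11/14z)y_n
  y_{n+1}/y_n = 1 + 1/13z + 12/13z(1+11/14z) = 1 + z + 66/91z²
  ⇒ R(z) = 1 + z + 66/91z².

Need |R(x)|<1, x<0.
x=-1.41: |R|=1.0319
R=1: x+66/91x²=0 ⇒ x=−91/66=-1.3788; min R=1−1/(4·66/91)=0.6553>−1
Confirm numerically:
  x=-1.083: |R|=0.76767 <1
  x=-0.968: |R|=0.71160 <1
  x=-0.920: |R|=0.69387 <1
  x=-0.587: |R|=0.66291 <1
  x=-1.713: |R|=1.41522 >1
  x=-1.606: |R|=1.26465 >1
Stable set (-1.3788, 0).

left endpoint -1.3788.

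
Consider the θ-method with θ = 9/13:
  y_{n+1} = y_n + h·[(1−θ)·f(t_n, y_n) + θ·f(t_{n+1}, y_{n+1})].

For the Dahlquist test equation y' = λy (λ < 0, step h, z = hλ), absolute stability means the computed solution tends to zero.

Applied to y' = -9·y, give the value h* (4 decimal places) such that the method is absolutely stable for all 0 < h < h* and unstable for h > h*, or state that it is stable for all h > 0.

unbounded; (−∞, 0). Any h>0 works for λ=-9.

With y'=λy (z=hλ):
  y_{n+1} = y_n + z·[4/13·y_n + 9/13·y_{n+1}] ⇒ (1 − 9/13z)y_{n+1} = (1 + 4/13z)y_n
  so R(z) = (1 + 4/13z)/(1 − 9/13z).

Boundary: |R(x)|=1, x<0.
x=-1.78: |R|=0.2026
x=-2: |R|=0.1613
x=-10: |R|=0.2621
x=-100: |R|=0.4239
θ=9/13≥1/2 ⇒ |1+4/13x|<|1−9/13x| ∀x<0 ⇒ unbounded interval.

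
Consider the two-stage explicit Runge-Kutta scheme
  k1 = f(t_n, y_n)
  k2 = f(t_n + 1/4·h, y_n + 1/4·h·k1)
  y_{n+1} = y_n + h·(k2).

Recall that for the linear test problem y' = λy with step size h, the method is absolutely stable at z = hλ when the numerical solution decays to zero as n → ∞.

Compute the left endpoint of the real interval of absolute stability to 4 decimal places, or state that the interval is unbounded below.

Set f=λy, z=hλ:
  k1=λy_n ⇒ h·k1=z·y_n;  k2=λ(1+1/4z)y_n ⇒ h·k2=z(1+1/4z)y_n
  y_{n+1}/y_n = 1 + z(1+1/4z) = 1 + z + 1/4z²
  so R(z) = 1 + z + 1/4z².

Find x<0 with |R(x)|<1.
x=-0.49: |R|=0.5700
R=1: x+1/4x²=0 ⇒ x=−4=-4.0000; min R=1−1/(4·1/4)=0.0000>−1
Confirm numerically:
  x=-3.502: |R|=0.56400 <1
  x=-3.349: |R|=0.45495 <1
  x=-2.504: |R|=0.06350 <1
  x=-4.241: |R|=1.25552 >1
  x=-4.110: |R|=1.11303 >1
Stable set (-4.0000, 0).

left endpoint -4.0000.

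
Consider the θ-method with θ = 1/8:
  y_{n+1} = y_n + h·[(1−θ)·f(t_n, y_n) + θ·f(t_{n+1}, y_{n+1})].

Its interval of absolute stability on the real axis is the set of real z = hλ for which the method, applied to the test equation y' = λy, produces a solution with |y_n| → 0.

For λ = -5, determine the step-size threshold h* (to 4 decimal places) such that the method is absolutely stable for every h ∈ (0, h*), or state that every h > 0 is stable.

(-2.6667,0); λ=-5 ⇒ h* = (8/3)/5 = 0.5333.

Test eqn y'=λy, z=hλ:
  y_{n+1} = y_n + z·[7/8·y_n + 1/8·y_{n+1}] ⇒ (1 − 1/8z)y_{n+1} = (1 + 7/8z)y_n
  so R(z) = (1 + 7/8z)/(1 − 1/8z).

Solve |R(x)|<1 on ℝ⁻.
x=-1.48: |R|=0.2489
R=−1: 1+7/8x = −1+1/8x ⇒ -3/4x=2 ⇒ x=2/(-3/4)=-2.6667
Confirm numerically:
  x=-1.859: |R|=0.50847 <1
  x=-1.752: |R|=0.43724 <1
  x=-1.356: |R|=0.15947 <1
  x=-3.064: |R|=1.21547 >1
  x=-3.047: |R|=1.20657 >1
  x=-2.989: |R|=1.17599 >1
So |R|<1 on (-2.6667, 0).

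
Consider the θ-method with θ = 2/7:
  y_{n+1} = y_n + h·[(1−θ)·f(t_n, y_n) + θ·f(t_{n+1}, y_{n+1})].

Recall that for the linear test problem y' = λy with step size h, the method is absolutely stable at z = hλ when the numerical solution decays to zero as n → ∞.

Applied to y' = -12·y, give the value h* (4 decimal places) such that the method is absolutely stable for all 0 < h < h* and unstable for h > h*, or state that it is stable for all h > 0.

(-4.6667,0); λ=-12 ⇒ h* = (14/3)/12 = 0.3889.

With y'=λy (z=hλ):
  y_{n+1} = y_n + z·[5/7·y_n + 2/7·y_{n+1}] ⇒ (1 − 2/7z)y_{n+1} = (1 + 5/7z)y_n
  R(z) = (1 + 5/7z)/(1 − 2/7z).

Boundary: |R(x)|=1, x<0.
x=-1.24: |R|=0.0844
R=−1: 1+5/7x = −1+2/7x ⇒ -3/7x=2 ⇒ x=2/(-3/7)=-4.6667
Confirm numerically:
  x=-3.968: |R|=0.85967 <1
  x=-3.220: |R|=0.67708 <1
  x=-2.126: |R|=0.32261 <1
  x=-5.169: |R|=1.08692 >1
  x=-5.045: |R|=1.06641 >1
  x=-4.792: |R|=1.02267 >1
Interval (-4.6667, 0).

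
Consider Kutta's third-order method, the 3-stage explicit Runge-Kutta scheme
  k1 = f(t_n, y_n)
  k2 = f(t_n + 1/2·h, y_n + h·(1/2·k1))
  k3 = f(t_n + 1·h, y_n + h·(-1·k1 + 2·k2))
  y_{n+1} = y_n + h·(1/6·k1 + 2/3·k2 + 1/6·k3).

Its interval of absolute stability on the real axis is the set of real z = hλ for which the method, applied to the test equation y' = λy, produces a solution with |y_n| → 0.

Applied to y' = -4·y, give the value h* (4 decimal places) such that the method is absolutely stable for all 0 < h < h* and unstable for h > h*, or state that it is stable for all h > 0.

(-2.5127,0); λ=-4 ⇒ h* = 0.6282.

On y'=λy, z=hλ:
  order 3, 3-stage ⇒ R(z)=1+z+z^2/2+z^3/6
  (e.g. R(-0.63)=0.52678, |R|=0.52678)

Find x<0 with |R(x)|<1.
x=-0.63: |R|=0.5268
|R(-2.85)|=1.6469 |R(-2.8)|=1.5387 |R(-1.74)|=0.1042
Bisect:
  x_lo=-2.8770 |R|=1.7073  x_hi=-0.3250 |R|=0.7221
  mid=-1.60097 |R|=0.00333 →hi
  mid=-2.23897 |R|=0.60313 →hi
  mid=-2.55797 |R|=1.07592 →lo
  mid=-2.39847 |R|=0.82174 →hi
  mid=-2.47822 |R|=0.94413 →hi
  mid=-2.51810 |R|=1.00882 →lo
  mid=-2.49816 |R|=0.97618 →hi
  mid=-2.50813 |R|=0.99242 →hi
  mid=-2.51311 |R|=1.00060 →lo
  mid=-2.51062 |R|=0.99651 →hi
  ...
  [-2.51280,-2.51264] ⇒ x*=-2.5127
Stable set (-2.5127, 0).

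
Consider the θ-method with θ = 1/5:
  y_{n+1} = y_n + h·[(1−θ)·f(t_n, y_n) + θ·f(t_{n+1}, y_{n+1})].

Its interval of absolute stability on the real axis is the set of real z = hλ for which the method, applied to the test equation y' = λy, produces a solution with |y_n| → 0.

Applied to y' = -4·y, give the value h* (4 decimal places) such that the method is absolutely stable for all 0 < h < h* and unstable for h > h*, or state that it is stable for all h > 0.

Set f=λy, z=hλ:
  y_{n+1} = y_n + z·[4/5·y_n + 1/5·y_{n+1}] ⇒ (1 − 1/5z)y_{n+1} = (1 + 4/5z)y_n
  ⇒ R(z) = (1 + 4/5z)/(1 − 1/5z).

Boundary: |R(x)|=1, x<0.
x=-1.18: |R|=0.0453
R=−1: 1+4/5x = −1+1/5x ⇒ -3/5x=2 ⇒ x=2/(-3/5)=-3.3333
Confirm numerically:
  x=-2.811: |R|=0.79939 <1
  x=-1.671: |R|=0.25244 <1
  x=-1.446: |R|=0.12163 <1
  x=-3.667: |R|=1.11550 >1
  x=-3.627: |R|=1.10212 >1
  x=-3.530: |R|=1.06917 >1
Interval (-3.3333, 0).

(-3.3333,0); λ=-4 ⇒ h* = (10/3)/4 = 0.8333.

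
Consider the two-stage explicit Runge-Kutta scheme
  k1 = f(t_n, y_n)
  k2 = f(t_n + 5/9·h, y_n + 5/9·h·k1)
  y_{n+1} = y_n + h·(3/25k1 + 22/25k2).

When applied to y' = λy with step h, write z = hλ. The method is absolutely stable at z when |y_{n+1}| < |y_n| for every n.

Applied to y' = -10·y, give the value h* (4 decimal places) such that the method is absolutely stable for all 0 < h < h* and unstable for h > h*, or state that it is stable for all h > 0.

(-2.0455,0); λ=-10 ⇒ h* = (45/22)/10 = 0.2045.

On y'=λy, z=hλ:
  k1=λy_n ⇒ h·k1=z·y_n;  k2=λ(1+5/9z)y_n ⇒ h·k2=z(1+5/9z)y_n
  y_{n+1}/y_n = 1 + 3/25z + 22/25z(1+5/9z) = 1 + z + 22/45z²
  R(z) = 1 + z + 22/45z².

Find x<0 with |R(x)|<1.
x=-1.65: |R|=0.6810
R=1: x+22/45x²=0 ⇒ x=−45/22=-2.0455; min R=1−1/(4·22/45)=0.4886>−1
Confirm numerically:
  x=-1.719: |R|=0.72565 <1
  x=-1.717: |R|=0.72429 <1
  x=-1.519: |R|=0.60904 <1
  x=-2.370: |R|=1.37604 >1
  x=-2.360: |R|=1.36292 >1
So |R|<1 on (-2.0455, 0).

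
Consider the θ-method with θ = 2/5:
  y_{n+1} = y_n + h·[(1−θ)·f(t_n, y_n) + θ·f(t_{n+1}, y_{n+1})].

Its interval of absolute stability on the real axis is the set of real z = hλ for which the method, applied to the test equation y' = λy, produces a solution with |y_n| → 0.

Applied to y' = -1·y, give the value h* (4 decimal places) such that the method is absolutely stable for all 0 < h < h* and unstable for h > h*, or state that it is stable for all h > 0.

Set f=λy, z=hλ:
  y_{n+1} = y_n + z·[3/5·y_n + 2/5·y_{n+1}] ⇒ (1 − 2/5z)y_{n+1} = (1 + 3/5z)y_n
  R(z) = (1 + 3/5z)/(1 − 2/5z).

Boundary: |R(x)|=1, x<0.
x=-1.38: |R|=0.1108
R=−1: 1+3/5x = −1+2/5x ⇒ -1/5x=2 ⇒ x=2/(-1/5)=-10.0000
Confirm numerically:
  x=-8.880: |R|=0.95079 <1
  x=-8.143: |R|=0.91276 <1
  x=-4.512: |R|=0.60867 <1
  x=-10.427: |R|=1.01652 >1
  x=-10.281: |R|=1.01099 >1
  x=-10.114: |R|=1.00452 >1
Interval (-10.0000, 0).

(-10.0000,0); λ=-1 ⇒ h* = (10)/1 = 10.0000.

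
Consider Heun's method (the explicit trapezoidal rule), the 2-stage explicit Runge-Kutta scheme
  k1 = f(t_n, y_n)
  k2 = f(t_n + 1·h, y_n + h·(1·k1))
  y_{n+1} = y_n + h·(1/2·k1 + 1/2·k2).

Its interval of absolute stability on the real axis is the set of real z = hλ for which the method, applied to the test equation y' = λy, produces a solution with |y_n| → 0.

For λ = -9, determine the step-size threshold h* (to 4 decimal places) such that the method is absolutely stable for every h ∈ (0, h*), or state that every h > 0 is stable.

With y'=λy (z=hλ):
  order 2, 2-stage ⇒ R(z)=1+z+z^2/2
  (e.g. R(-1.67)=0.72445, |R|=0.72445)

Solve |R(x)|<1 on ℝ⁻.
x=-1.67: |R|=0.7244
|R(-2.14)|=1.1498 |R(-1.17)|=0.5144 |R(-0.59)|=0.5840
Bisect:
  x_lo=-2.7132 |R|=1.9676  x_hi=-0.3623 |R|=0.7033
  mid=-1.53778 |R|=0.64460 →hi
  mid=-2.12550 |R|=1.13338 →lo
  mid=-1.83164 |R|=0.84582 →hi
  mid=-1.97857 |R|=0.97880 →hi
  mid=-2.05204 |R|=1.05339 →lo
  mid=-2.01531 |R|=1.01542 →lo
  mid=-1.99694 |R|=0.99694 →hi
  mid=-2.00612 |R|=1.00614 →lo
  mid=-2.00153 |R|=1.00153 →lo
  ...
  [-2.00010,-1.99995] ⇒ x*=-2.0000
Stable set (-2.0000, 0).

(-2.0000,0); λ=-9 ⇒ h* = 0.2222.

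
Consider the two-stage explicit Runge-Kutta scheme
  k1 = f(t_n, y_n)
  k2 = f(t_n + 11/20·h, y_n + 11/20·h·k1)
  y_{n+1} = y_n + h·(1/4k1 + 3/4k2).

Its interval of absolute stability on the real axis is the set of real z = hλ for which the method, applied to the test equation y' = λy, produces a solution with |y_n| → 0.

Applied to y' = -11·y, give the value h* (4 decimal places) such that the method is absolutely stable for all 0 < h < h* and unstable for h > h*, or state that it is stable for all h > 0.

On y'=λy, z=hλ:
  k1=λy_n ⇒ h·k1=z·y_n;  k2=λ(1+11/20z)y_n ⇒ h·k2=z(1+11/20z)y_n
  y_{n+1}/y_n = 1 + 1/4z + 3/4z(1+11/20z) = 1 + z + 33/80z²
  so R(z) = 1 + z + 33/80z².

Boundary: |R(x)|=1, x<0.
x=-1.76: |R|=0.5178
R=1: x+33/80x²=0 ⇒ x=−80/33=-2.4242; min R=1−1/(4·33/80)=0.3939>−1
Confirm numerically:
  x=-2.154: |R|=0.75988 <1
  x=-1.956: |R|=0.62220 <1
  x=-1.936: |R|=0.61009 <1
  x=-1.482: |R|=0.42398 <1
  x=-2.684: |R|=1.28759 >1
  x=-2.519: |R|=1.09846 >1
  x=-2.511: |R|=1.08986 >1
Interval (-2.4242, 0).

(-2.4242,0); λ=-11 ⇒ h* = (80/33)/11 = 0.2204.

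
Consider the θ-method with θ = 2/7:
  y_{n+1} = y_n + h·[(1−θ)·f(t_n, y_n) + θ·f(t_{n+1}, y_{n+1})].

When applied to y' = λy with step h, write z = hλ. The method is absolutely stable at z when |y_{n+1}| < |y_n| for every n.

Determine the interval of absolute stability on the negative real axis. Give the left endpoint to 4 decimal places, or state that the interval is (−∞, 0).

With y'=λy (z=hλ):
  y_{n+1} = y_n + z·[5/7·y_n + 2/7·y_{n+1}] ⇒ (1 − 2/7z)y_{n+1} = (1 + 5/7z)y_n
  Hence R(z) = (1 + 5/7z)/(1 − 2/7z).

Solve |R(x)|<1 on ℝ⁻.
x=-1.49: |R|=0.0451
R=−1: 1+5/7x = −1+2/7x ⇒ -3/7x=2 ⇒ x=2/(-3/7)=-4.6667
Confirm numerically:
  x=-4.073: |R|=0.88241 <1
  x=-3.295: |R|=0.69720 <1
  x=-2.158: |R|=0.33492 <1
  x=-4.868: |R|=1.03609 >1
  x=-4.688: |R|=1.00391 >1
Stable set (-4.6667, 0).

z∈(-4.6667,0).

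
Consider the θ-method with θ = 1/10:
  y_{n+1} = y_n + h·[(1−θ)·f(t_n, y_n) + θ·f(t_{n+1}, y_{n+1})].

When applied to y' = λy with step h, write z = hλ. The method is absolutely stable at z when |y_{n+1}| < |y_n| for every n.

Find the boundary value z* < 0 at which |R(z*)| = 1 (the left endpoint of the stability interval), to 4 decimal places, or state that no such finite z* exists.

left endpoint -2.5000.

Set f=λy, z=hλ:
  y_{n+1} = y_n + z·[9/10·y_n + 1/10·y_{n+1}] ⇒ (1 − 1/10z)y_{n+1} = (1 + 9/10z)y_n
  ⇒ R(z) = (1 + 9/10z)/(1 − 1/10z).

Find x<0 with |R(x)|<1.
x=-0.55: |R|=0.4787
R=−1: 1+9/10x = −1+1/10x ⇒ -4/5x=2 ⇒ x=2/(-4/5)=-2.5000
Confirm numerically:
  x=-2.304: |R|=0.87256 <1
  x=-1.899: |R|=0.59593 <1
  x=-1.844: |R|=0.55691 <1
  x=-1.000: |R|=0.09091 <1
  x=-2.886: |R|=1.23964 >1
  x=-2.780: |R|=1.17527 >1
  x=-2.666: |R|=1.10485 >1
Stable set (-2.5000, 0).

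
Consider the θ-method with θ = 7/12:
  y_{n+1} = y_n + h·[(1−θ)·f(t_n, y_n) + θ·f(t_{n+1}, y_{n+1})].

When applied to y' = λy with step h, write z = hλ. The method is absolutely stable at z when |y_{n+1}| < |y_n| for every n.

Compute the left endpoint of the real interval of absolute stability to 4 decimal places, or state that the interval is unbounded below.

unbounded; (−∞, 0).

Set f=λy, z=hλ:
  y_{n+1} = y_n + z·[5/12·y_n + 7/12·y_{n+1}] ⇒ (1 − 7/12z)y_{n+1} = (1 + 5/12z)y_n
  so R(z) = (1 + 5/12z)/(1 − 7/12z).

Solve |R(x)|<1 on ℝ⁻.
x=-1.53: |R|=0.1915
x=-2: |R|=0.0769
x=-10: |R|=0.4634
x=-100: |R|=0.6854
θ=7/12≥1/2 ⇒ |1+5/12x|<|1−7/12x| ∀x<0 ⇒ interval (−∞,0).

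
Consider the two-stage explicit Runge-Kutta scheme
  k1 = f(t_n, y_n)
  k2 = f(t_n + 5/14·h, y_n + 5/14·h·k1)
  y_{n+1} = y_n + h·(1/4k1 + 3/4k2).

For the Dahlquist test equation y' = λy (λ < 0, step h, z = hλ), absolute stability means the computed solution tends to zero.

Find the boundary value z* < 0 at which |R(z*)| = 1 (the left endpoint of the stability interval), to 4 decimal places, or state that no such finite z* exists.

z* = -3.7333.

On y'=λy, z=hλ:
  k1=λy_n ⇒ h·k1=z·y_n;  k2=λ(1+5/14z)y_n ⇒ h·k2=z(1+5/14z)y_n
  y_{n+1}/y_n = 1 + 1/4z + 3/4z(1+5/14z) = 1 + z + 15/56z²
  ⇒ R(z) = 1 + z + 15/56z².

Need |R(x)|<1, x<0.
x=-0.53: |R|=0.5452
R=1: x+15/56x²=0 ⇒ x=−56/15=-3.7333; min R=1−1/(4·15/56)=0.0667>−1
Confirm numerically:
  x=-2.658: |R|=0.23440 <1
  x=-2.314: |R|=0.12027 <1
  x=-1.736: |R|=0.07124 <1
  x=-4.283: |R|=1.63060 >1
  x=-4.269: |R|=1.61253 >1
  x=-3.780: |R|=1.04725 >1
Stable set (-3.7333, 0).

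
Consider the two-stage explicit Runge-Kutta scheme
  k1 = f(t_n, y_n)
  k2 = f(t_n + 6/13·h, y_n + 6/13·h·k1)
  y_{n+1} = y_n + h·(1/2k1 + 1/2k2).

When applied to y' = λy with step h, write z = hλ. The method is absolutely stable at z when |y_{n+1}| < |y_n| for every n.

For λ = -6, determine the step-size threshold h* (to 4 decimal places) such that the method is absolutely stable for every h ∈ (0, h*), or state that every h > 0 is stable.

(-4.3333,0); λ=-6 ⇒ h* = (13/3)/6 = 0.7222.

On y'=λy, z=hλ:
  k1=λy_n ⇒ h·k1=z·y_n;  k2=λ(1+6/13z)y_n ⇒ h·k2=z(1+6/13z)y_n
  y_{n+1}/y_n = 1 + 1/2z + 1/2z(1+6/13z) = 1 + z + 3/13z²
  R(z) = 1 + z + 3/13z².

Boundary: |R(x)|=1, x<0.
x=-1.36: |R|=0.0668
R=1: x+3/13x²=0 ⇒ x=−13/3=-4.3333; min R=1−1/(4·3/13)=-0.0833>−1
Confirm numerically:
  x=-3.957: |R|=0.65635 <1
  x=-3.787: |R|=0.52255 <1
  x=-3.177: |R|=0.15223 <1
  x=-2.579: |R|=0.04410 <1
  x=-4.518: |R|=1.19254 >1
  x=-4.459: |R|=1.12931 >1
  x=-4.354: |R|=1.02077 >1
Interval (-4.3333, 0).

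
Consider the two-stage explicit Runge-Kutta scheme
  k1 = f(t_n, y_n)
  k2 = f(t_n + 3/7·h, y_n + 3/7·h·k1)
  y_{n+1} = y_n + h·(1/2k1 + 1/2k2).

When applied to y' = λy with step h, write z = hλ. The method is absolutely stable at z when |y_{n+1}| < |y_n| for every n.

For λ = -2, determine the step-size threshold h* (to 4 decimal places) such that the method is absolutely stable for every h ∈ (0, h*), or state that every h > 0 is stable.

(-4.6667,0); λ=-2 ⇒ h* = (14/3)/2 = 2.3333.

On y'=λy, z=hλ:
  k1=λy_n ⇒ h·k1=z·y_n;  k2=λ(1+3/7z)y_n ⇒ h·k2=z(1+3/7z)y_n
  y_{n+1}/y_n = 1 + 1/2z + 1/2z(1+3/7z) = 1 + z + 3/14z²
  ⇒ R(z) = 1 + z + 3/14z².

Boundary: |R(x)|=1, x<0.
x=-0.83: |R|=0.3176
R=1: x+3/14x²=0 ⇒ x=−14/3=-4.6667; min R=1−1/(4·3/14)=-0.1667>−1
Confirm numerically:
  x=-4.235: |R|=0.60826 <1
  x=-3.612: |R|=0.18369 <1
  x=-2.075: |R|=0.15237 <1
  x=-1.918: |R|=0.12970 <1
  x=-5.206: |R|=1.60166 >1
  x=-4.981: |R|=1.33551 >1
So |R|<1 on (-4.6667, 0).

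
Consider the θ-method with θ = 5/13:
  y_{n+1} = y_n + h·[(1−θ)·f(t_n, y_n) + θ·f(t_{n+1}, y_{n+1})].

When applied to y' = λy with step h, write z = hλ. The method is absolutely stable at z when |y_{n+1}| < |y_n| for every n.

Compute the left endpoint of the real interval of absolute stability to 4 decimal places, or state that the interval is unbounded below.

On y'=λy, z=hλ:
  y_{n+1} = y_n + z·[8/13·y_n + 5/13·y_{n+1}] ⇒ (1 − 5/13z)y_{n+1} = (1 + 8/13z)y_n
  Hence R(z) = (1 + 8/13z)/(1 − 5/13z).

Boundary: |R(x)|=1, x<0.
x=-1.53: |R|=0.0368
R=−1: 1+8/13x = −1+5/13x ⇒ -3/13x=2 ⇒ x=2/(-3/13)=-8.6667
Confirm numerically:
  x=-8.310: |R|=0.98038 <1
  x=-7.771: |R|=0.94818 <1
  x=-5.420: |R|=0.75711 <1
  x=-4.432: |R|=0.63868 <1
  x=-8.968: |R|=1.01563 >1
  x=-8.715: |R|=1.00256 >1
Stable set (-8.6667, 0).

z* = -8.6667.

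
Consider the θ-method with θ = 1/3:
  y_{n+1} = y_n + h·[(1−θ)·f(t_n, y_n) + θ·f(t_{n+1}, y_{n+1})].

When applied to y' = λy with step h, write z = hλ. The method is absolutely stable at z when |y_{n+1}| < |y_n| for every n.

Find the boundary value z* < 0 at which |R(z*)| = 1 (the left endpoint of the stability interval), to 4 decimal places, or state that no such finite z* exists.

Test eqn y'=λy, z=hλ:
  y_{n+1} = y_n + z·[2/3·y_n + 1/3·y_{n+1}] ⇒ (1 − 1/3z)y_{n+1} = (1 + 2/3z)y_n
  so R(z) = (1 + 2/3z)/(1 − 1/3z).

Find x<0 with |R(x)|<1.
x=-0.95: |R|=0.2785
R=−1: 1+2/3x = −1+1/3x ⇒ -1/3x=2 ⇒ x=2/(-1/3)=-6.0000
Confirm numerically:
  x=-4.423: |R|=0.78755 <1
  x=-4.083: |R|=0.72935 <1
  x=-2.870: |R|=0.46678 <1
  x=-2.691: |R|=0.41856 <1
  x=-6.343: |R|=1.03671 >1
  x=-6.279: |R|=1.03007 >1
  x=-6.208: |R|=1.02259 >1
So |R|<1 on (-6.0000, 0).

left endpoint -6.0000.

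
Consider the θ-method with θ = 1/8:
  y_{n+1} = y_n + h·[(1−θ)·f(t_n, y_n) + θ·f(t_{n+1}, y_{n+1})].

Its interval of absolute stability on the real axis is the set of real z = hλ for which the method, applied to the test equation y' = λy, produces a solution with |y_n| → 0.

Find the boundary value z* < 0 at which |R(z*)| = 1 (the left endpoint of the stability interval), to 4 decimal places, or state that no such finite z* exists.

Set f=λy, z=hλ:
  y_{n+1} = y_n + z·[7/8·y_n + 1/8·y_{n+1}] ⇒ (1 − 1/8z)y_{n+1} = (1 + 7/8z)y_n
  ⇒ R(z) = (1 + 7/8z)/(1 − 1/8z).

Solve |R(x)|<1 on ℝ⁻.
x=-0.32: |R|=0.6923
R=−1: 1+7/8x = −1+1/8x ⇒ -3/4x=2 ⇒ x=2/(-3/4)=-2.6667
Confirm numerically:
  x=-2.438: |R|=0.86856 <1
  x=-2.173: |R|=0.70884 <1
  x=-1.798: |R|=0.46805 <1
  x=-1.215: |R|=0.05480 <1
  x=-3.189: |R|=1.28010 >1
  x=-3.147: |R|=1.25854 >1
  x=-3.088: |R|=1.22799 >1
So |R|<1 on (-2.6667, 0).

left endpoint -2.6667.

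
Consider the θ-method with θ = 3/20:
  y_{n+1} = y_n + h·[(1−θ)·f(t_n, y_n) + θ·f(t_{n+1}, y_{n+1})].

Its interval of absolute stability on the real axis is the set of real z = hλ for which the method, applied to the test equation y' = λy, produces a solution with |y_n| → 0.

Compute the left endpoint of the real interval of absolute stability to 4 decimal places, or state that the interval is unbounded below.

Set f=λy, z=hλ:
  y_{n+1} = y_n + z·[17/20·y_n + 3/20·y_{n+1}] ⇒ (1 − 3/20z)y_{n+1} = (1 + 17/20z)y_n
  Hence R(z) = (1 + 17/20z)/(1 − 3/20z).

Boundary: |R(x)|=1, x<0.
x=-1.63: |R|=0.3098
R=−1: 1+17/20x = −1+3/20x ⇒ -7/10x=2 ⇒ x=2/(-7/10)=-2.8571
Confirm numerically:
  x=-2.680: |R|=0.91155 <1
  x=-1.663: |R|=0.33099 <1
  x=-1.365: |R|=0.13302 <1
  x=-1.335: |R|=0.11227 <1
  x=-3.196: |R|=1.16034 >1
  x=-3.181: |R|=1.15347 >1
Interval (-2.8571, 0).

left endpoint -2.8571.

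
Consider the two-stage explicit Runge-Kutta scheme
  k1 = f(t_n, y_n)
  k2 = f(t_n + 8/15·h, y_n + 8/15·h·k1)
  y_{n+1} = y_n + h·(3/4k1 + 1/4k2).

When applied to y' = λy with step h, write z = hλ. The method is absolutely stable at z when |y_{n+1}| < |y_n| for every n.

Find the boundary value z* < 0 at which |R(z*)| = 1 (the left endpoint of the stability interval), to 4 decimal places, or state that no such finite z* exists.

With y'=λy (z=hλ):
  k1=λy_n ⇒ h·k1=z·y_n;  k2=λ(1+8/15z)y_n ⇒ h·k2=z(1+8/15z)y_n
  y_{n+1}/y_n = 1 + 3/4z + 1/4z(1+8/15z) = 1 + z + 2/15z²
  so R(z) = 1 + z + 2/15z².

Need |R(x)|<1, x<0.
x=-1.63: |R|=0.2757
R=1: x+2/15x²=0 ⇒ x=−15/2=-7.5000; min R=1−1/(4·2/15)=-0.8750>−1
Confirm numerically:
  x=-6.702: |R|=0.28691 <1
  x=-5.931: |R|=0.24077 <1
  x=-5.591: |R|=0.42310 <1
  x=-3.749: |R|=0.87500 <1
  x=-7.868: |R|=1.38606 >1
  x=-7.819: |R|=1.33257 >1
  x=-7.597: |R|=1.09825 >1
Stable set (-7.5000, 0).

z* = -7.5000.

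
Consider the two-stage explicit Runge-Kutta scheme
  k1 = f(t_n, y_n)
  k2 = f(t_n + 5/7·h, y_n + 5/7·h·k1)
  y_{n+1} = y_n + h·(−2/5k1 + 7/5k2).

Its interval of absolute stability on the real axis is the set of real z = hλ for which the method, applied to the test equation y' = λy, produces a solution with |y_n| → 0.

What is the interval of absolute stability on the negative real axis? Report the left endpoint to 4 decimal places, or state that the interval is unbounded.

z∈(-1.0000,0).

Test eqn y'=λy, z=hλ:
  k1=λy_n ⇒ h·k1=z·y_n;  k2=λ(1+5/7z)y_n ⇒ h·k2=z(1+5/7z)y_n
  y_{n+1}/y_n = 1 − 2/5z + 7/5z(1+5/7z) = 1 + z + z²
  ⇒ R(z) = 1 + z + z².

Solve |R(x)|<1 on ℝ⁻.
x=-0.33: |R|=0.7789
R=1: x+1x²=0 ⇒ x=−1=-1.0000; min R=1−1/(4·1)=0.7500>−1
Confirm numerically:
  x=-0.965: |R|=0.96623 <1
  x=-0.694: |R|=0.78764 <1
  x=-0.658: |R|=0.77496 <1
  x=-1.125: |R|=1.14062 >1
  x=-1.034: |R|=1.03516 >1
Interval (-1.0000, 0).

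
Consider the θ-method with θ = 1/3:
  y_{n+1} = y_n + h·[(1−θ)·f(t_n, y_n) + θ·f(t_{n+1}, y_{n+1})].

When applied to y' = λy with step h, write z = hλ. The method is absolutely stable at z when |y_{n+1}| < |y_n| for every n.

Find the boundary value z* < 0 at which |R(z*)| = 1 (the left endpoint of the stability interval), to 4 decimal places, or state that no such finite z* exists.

With y'=λy (z=hλ):
  y_{n+1} = y_n + z·[2/3·y_n + 1/3·y_{n+1}] ⇒ (1 − 1/3z)y_{n+1} = (1 + 2/3z)y_n
  ⇒ R(z) = (1 + 2/3z)/(1 − 1/3z).

Boundary: |R(x)|=1, x<0.
x=-0.46: |R|=0.6012
R=−1: 1+2/3x = −1+1/3x ⇒ -1/3x=2 ⇒ x=2/(-1/3)=-6.0000
Confirm numerically:
  x=-5.130: |R|=0.89299 <1
  x=-4.093: |R|=0.73114 <1
  x=-3.098: |R|=0.52411 <1
  x=-6.450: |R|=1.04762 >1
  x=-6.120: |R|=1.01316 >1
  x=-6.117: |R|=1.01283 >1
So |R|<1 on (-6.0000, 0).

z* = -6.0000.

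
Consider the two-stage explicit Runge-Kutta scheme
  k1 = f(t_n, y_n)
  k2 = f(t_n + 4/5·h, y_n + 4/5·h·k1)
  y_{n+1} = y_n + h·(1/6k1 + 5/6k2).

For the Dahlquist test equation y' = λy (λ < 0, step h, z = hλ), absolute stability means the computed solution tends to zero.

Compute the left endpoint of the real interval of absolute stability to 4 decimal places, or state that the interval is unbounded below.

z* = -1.5000.

With y'=λy (z=hλ):
  k1=λy_n ⇒ h·k1=z·y_n;  k2=λ(1+4/5z)y_n ⇒ h·k2=z(1+4/5z)y_n
  y_{n+1}/y_n = 1 + 1/6z + 5/6z(1+4/5z) = 1 + z + 2/3z²
  ⇒ R(z) = 1 + z + 2/3z².

Need |R(x)|<1, x<0.
x=-0.97: |R|=0.6573
R=1: x+2/3x²=0 ⇒ x=−3/2=-1.5000; min R=1−1/(4·2/3)=0.6250>−1
Confirm numerically:
  x=-1.471: |R|=0.97156 <1
  x=-1.343: |R|=0.85943 <1
  x=-1.026: |R|=0.67578 <1
  x=-1.862: |R|=1.44936 >1
  x=-1.744: |R|=1.28369 >1
So |R|<1 on (-1.5000, 0).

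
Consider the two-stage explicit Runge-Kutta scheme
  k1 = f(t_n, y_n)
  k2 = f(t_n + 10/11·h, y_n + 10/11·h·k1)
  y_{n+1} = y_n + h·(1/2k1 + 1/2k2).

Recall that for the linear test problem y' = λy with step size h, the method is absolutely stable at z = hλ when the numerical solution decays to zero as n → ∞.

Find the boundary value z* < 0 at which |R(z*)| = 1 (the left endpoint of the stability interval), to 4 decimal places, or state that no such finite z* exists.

Test eqn y'=λy, z=hλ:
  k1=λy_n ⇒ h·k1=z·y_n;  k2=λ(1+10/11z)y_n ⇒ h·k2=z(1+10/11z)y_n
  y_{n+1}/y_n = 1 + 1/2z + 1/2z(1+10/11z) = 1 + z + 5/11z²
  Hence R(z) = 1 + z + 5/11z².

Find x<0 with |R(x)|<1.
x=-1.68: |R|=0.6029
R=1: x+5/11x²=0 ⇒ x=−11/5=-2.2000; min R=1−1/(4·5/11)=0.4500>−1
Confirm numerically:
  x=-1.732: |R|=0.63156 <1
  x=-1.566: |R|=0.54871 <1
  x=-1.326: |R|=0.47322 <1
  x=-1.014: |R|=0.45336 <1
  x=-2.787: |R|=1.74362 >1
  x=-2.283: |R|=1.08613 >1
Stable set (-2.2000, 0).

left endpoint -2.2000.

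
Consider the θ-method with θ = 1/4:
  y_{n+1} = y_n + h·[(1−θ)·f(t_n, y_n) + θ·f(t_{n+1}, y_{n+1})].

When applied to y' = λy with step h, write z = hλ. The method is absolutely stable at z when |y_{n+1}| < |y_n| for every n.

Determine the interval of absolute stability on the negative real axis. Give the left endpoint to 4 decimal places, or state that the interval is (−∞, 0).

Test eqn y'=λy, z=hλ:
  y_{n+1} = y_n + z·[3/4·y_n + 1/4·y_{n+1}] ⇒ (1 − 1/4z)y_{n+1} = (1 + 3/4z)y_n
  R(z) = (1 + 3/4z)/(1 − 1/4z).

Need |R(x)|<1, x<0.
x=-0.97: |R|=0.2193
R=−1: 1+3/4x = −1+1/4x ⇒ -1/2x=2 ⇒ x=2/(-1/2)=-4.0000
Confirm numerically:
  x=-3.633: |R|=0.90384 <1
  x=-2.060: |R|=0.35974 <1
  x=-1.955: |R|=0.31318 <1
  x=-4.564: |R|=1.13171 >1
  x=-4.253: |R|=1.06131 >1
Interval (-4.0000, 0).

(-4.0000, 0).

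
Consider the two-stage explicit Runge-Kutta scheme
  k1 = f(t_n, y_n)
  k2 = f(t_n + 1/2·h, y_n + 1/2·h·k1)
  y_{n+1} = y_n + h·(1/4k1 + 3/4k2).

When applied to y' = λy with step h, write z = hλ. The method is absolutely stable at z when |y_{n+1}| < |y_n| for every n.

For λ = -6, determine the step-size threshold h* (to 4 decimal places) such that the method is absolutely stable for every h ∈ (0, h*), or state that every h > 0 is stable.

Test eqn y'=λy, z=hλ:
  k1=λy_n ⇒ h·k1=z·y_n;  k2=λ(1+1/2z)y_n ⇒ h·k2=z(1+1/2z)y_n
  y_{n+1}/y_n = 1 + 1/4z + 3/4z(1+1/2z) = 1 + z + 3/8z²
  Hence R(z) = 1 + z + 3/8z².

Boundary: |R(x)|=1, x<0.
x=-0.54: |R|=0.5694
R=1: x+3/8x²=0 ⇒ x=−8/3=-2.6667; min R=1−1/(4·3/8)=0.3333>−1
Confirm numerically:
  x=-2.566: |R|=0.90313 <1
  x=-2.480: |R|=0.82640 <1
  x=-2.043: |R|=0.52219 <1
  x=-2.943: |R|=1.30497 >1
  x=-2.866: |R|=1.21423 >1
Stable set (-2.6667, 0).

(-2.6667,0); λ=-6 ⇒ h* = (8/3)/6 = 0.4444.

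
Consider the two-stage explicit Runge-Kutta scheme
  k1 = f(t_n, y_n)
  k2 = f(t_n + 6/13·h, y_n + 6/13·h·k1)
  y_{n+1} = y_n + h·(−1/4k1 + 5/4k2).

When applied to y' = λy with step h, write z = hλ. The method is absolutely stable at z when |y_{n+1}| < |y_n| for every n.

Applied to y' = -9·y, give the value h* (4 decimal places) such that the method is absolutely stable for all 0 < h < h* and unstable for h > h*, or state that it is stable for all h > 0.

Test eqn y'=λy, z=hλ:
  k1=λy_n ⇒ h·k1=z·y_n;  k2=λ(1+6/13z)y_n ⇒ h·k2=z(1+6/13z)y_n
  y_{n+1}/y_n = 1 − 1/4z + 5/4z(1+6/13z) = 1 + z + 15/26z²
  R(z) = 1 + z + 15/26z².

Need |R(x)|<1, x<0.
x=-1.61: |R|=0.8854
R=1: x+15/26x²=0 ⇒ x=−26/15=-1.7333; min R=1−1/(4·15/26)=0.5667>−1
Confirm numerically:
  x=-1.652: |R|=0.92248 <1
  x=-1.103: |R|=0.59889 <1
  x=-0.961: |R|=0.57180 <1
  x=-2.047: |R|=1.37043 >1
  x=-1.959: |R|=1.25505 >1
  x=-1.955: |R|=1.25001 >1
Interval (-1.7333, 0).

(-1.7333,0); λ=-9 ⇒ h* = (26/15)/9 = 0.1926.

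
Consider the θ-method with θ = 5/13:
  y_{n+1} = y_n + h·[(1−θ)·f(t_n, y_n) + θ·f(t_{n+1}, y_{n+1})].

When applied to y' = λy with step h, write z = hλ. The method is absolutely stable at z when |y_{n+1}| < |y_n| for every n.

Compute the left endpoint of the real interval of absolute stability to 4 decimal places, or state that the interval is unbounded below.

Test eqn y'=λy, z=hλ:
  y_{n+1} = y_n + z·[8/13·y_n + 5/13·y_{n+1}] ⇒ (1 − 5/13z)y_{n+1} = (1 + 8/13z)y_n
  ⇒ R(z) = (1 + 8/13z)/(1 − 5/13z).

Boundary: |R(x)|=1, x<0.
x=-0.36: |R|=0.6838
R=−1: 1+8/13x = −1+5/13x ⇒ -3/13x=2 ⇒ x=2/(-3/13)=-8.6667
Confirm numerically:
  x=-8.361: |R|=0.98327 <1
  x=-6.195: |R|=0.83138 <1
  x=-6.140: |R|=0.82654 <1
  x=-3.582: |R|=0.50650 <1
  x=-8.868: |R|=1.01053 >1
  x=-8.836: |R|=1.00888 >1
  x=-8.725: |R|=1.00309 >1
So |R|<1 on (-8.6667, 0).

left endpoint -8.6667.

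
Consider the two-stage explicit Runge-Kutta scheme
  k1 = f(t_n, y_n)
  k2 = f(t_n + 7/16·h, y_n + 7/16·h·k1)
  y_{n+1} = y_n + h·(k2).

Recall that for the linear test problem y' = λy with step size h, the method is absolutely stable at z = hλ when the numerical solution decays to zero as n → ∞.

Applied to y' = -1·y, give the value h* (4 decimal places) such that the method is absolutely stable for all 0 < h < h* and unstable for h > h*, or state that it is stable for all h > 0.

With y'=λy (z=hλ):
  k1=λy_n ⇒ h·k1=z·y_n;  k2=λ(1+7/16z)y_n ⇒ h·k2=z(1+7/16z)y_n
  y_{n+1}/y_n = 1 + z(1+7/16z) = 1 + z + 7/16z²
  Hence R(z) = 1 + z + 7/16z².

Solve |R(x)|<1 on ℝ⁻.
x=-0.97: |R|=0.4416
R=1: x+7/16x²=0 ⇒ x=−16/7=-2.2857; min R=1−1/(4·7/16)=0.4286>−1
Confirm numerically:
  x=-1.573: |R|=0.50952 <1
  x=-1.554: |R|=0.50253 <1
  x=-0.960: |R|=0.44320 <1
  x=-2.807: |R|=1.64017 >1
  x=-2.684: |R|=1.46769 >1
  x=-2.408: |R|=1.12883 >1
So |R|<1 on (-2.2857, 0).

(-2.2857,0); λ=-1 ⇒ h* = (16/7)/1 = 2.2857.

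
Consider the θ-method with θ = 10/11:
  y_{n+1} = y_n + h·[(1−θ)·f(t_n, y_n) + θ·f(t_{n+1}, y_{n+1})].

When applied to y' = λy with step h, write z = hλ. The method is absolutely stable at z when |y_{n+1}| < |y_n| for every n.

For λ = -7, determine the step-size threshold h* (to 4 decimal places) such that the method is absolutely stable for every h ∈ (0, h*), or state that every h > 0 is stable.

Set f=λy, z=hλ:
  y_{n+1} = y_n + z·[1/11·y_n + 10/11·y_{n+1}] ⇒ (1 − 10/11z)y_{n+1} = (1 + 1/11z)y_n
  R(z) = (1 + 1/11z)/(1 − 10/11z).

Solve |R(x)|<1 on ℝ⁻.
x=-0.55: |R|=0.6333
x=-2: |R|=0.2903
x=-10: |R|=0.0090
x=-100: |R|=0.0880
θ=10/11≥1/2 ⇒ |1+1/11x|<|1−10/11x| ∀x<0 ⇒ unbounded interval.

unbounded; (−∞, 0). Any h>0 works for λ=-7.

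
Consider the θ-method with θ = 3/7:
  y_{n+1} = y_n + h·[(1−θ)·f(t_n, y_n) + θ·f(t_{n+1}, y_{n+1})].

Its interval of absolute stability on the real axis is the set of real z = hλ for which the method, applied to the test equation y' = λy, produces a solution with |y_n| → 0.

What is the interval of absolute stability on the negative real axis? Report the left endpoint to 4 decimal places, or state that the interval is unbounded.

(-14.0000, 0).

Set f=λy, z=hλ:
  y_{n+1} = y_n + z·[4/7·y_n + 3/7·y_{n+1}] ⇒ (1 − 3/7z)y_{n+1} = (1 + 4/7z)y_n
  Hence R(z) = (1 + 4/7z)/(1 − 3/7z).

Solve |R(x)|<1 on ℝ⁻.
x=-1.58: |R|=0.0579
R=−1: 1+4/7x = −1+3/7x ⇒ -1/7x=2 ⇒ x=2/(-1/7)=-14.0000
Confirm numerically:
  x=-11.588: |R|=0.94225 <1
  x=-10.806: |R|=0.91897 <1
  x=-8.835: |R|=0.84584 <1
  x=-7.188: |R|=0.76152 <1
  x=-14.579: |R|=1.01141 >1
  x=-14.218: |R|=1.00439 >1
  x=-14.026: |R|=1.00053 >1
Interval (-14.0000, 0).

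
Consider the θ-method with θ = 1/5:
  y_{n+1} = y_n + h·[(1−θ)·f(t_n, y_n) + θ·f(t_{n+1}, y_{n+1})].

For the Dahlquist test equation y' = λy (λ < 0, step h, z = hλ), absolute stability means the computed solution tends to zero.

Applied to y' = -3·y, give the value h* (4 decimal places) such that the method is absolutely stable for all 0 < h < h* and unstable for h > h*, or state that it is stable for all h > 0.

(-3.3333,0); λ=-3 ⇒ h* = (10/3)/3 = 1.1111.

Set f=λy, z=hλ:
  y_{n+1} = y_n + z·[4/5·y_n + 1/5·y_{n+1}] ⇒ (1 − 1/5z)y_{n+1} = (1 + 4/5z)y_n
  Hence R(z) = (1 + 4/5z)/(1 − 1/5z).

Find x<0 with |R(x)|<1.
x=-1.04: |R|=0.1391
R=−1: 1+4/5x = −1+1/5x ⇒ -3/5x=2 ⇒ x=2/(-3/5)=-3.3333
Confirm numerically:
  x=-3.188: |R|=0.94675 <1
  x=-3.054: |R|=0.89595 <1
  x=-2.930: |R|=0.84741 <1
  x=-1.912: |R|=0.38310 <1
  x=-3.802: |R|=1.15974 >1
  x=-3.563: |R|=1.08046 >1
  x=-3.389: |R|=1.01991 >1
So |R|<1 on (-3.3333, 0).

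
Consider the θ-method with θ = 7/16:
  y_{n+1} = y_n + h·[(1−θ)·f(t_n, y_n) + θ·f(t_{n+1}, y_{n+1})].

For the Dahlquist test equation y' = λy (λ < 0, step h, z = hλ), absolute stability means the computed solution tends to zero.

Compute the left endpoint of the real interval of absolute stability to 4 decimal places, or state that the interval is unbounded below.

Test eqn y'=λy, z=hλ:
  y_{n+1} = y_n + z·[9/16·y_n + 7/16·y_{n+1}] ⇒ (1 − 7/16z)y_{n+1} = (1 + 9/16z)y_n
  R(z) = (1 + 9/16z)/(1 − 7/16z).

Find x<0 with |R(x)|<1.
x=-0.74: |R|=0.4410
R=−1: 1+9/16x = −1+7/16x ⇒ -1/8x=2 ⇒ x=2/(-1/8)=-16.0000
Confirm numerically:
  x=-13.384: |R|=0.95230 <1
  x=-12.559: |R|=0.93377 <1
  x=-12.330: |R|=0.92826 <1
  x=-9.700: |R|=0.84982 <1
  x=-16.505: |R|=1.00768 >1
  x=-16.256: |R|=1.00394 >1
  x=-16.131: |R|=1.00203 >1
Interval (-16.0000, 0).

left endpoint -16.0000.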